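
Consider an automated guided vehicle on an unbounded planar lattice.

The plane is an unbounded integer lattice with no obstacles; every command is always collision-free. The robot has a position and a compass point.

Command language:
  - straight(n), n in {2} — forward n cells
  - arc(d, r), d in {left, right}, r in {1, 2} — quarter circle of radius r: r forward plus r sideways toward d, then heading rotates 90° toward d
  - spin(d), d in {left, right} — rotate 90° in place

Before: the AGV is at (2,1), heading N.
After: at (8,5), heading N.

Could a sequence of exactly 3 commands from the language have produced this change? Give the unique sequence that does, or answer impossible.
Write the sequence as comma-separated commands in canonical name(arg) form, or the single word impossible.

key: heading stays N — rotations cancel among the 3 commands
begin: at (2,1), heading N
1. arc(right, 2) → at (4,3), heading E
2. straight(2) → at (6,3), heading E
3. arc(left, 2) → at (8,5), heading N
all 343 alternatives checked — unique.

arc(right, 2), straight(2), arc(left, 2)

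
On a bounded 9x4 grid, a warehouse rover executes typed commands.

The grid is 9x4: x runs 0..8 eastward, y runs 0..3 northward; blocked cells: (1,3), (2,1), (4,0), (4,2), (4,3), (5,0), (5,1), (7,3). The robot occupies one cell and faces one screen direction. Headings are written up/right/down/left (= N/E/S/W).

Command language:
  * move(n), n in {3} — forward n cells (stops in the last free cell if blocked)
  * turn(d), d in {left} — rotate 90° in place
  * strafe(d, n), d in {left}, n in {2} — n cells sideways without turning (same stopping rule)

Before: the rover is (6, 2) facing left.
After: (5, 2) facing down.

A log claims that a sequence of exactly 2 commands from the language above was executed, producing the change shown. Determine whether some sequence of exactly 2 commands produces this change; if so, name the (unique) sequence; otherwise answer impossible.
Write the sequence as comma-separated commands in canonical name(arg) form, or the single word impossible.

key: order matters: swapping move(3) and turn(left) lands elsewhere
start: (6, 2) facing left
[1] after move(3): (5, 2) facing left
[2] after turn(left): (5, 2) facing down
all 9 alternatives checked — unique.

move(3), turn(left)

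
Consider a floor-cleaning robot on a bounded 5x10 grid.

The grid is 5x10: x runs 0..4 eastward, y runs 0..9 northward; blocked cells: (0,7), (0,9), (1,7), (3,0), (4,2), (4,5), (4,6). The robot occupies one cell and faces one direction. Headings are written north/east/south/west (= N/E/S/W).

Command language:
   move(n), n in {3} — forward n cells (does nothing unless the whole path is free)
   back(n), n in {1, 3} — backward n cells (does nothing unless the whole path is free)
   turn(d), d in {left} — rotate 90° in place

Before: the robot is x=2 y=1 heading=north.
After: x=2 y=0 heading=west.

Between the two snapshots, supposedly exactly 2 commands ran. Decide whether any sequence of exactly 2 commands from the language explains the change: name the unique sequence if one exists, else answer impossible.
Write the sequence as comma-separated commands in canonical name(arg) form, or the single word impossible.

key: running turn(left) before back(1) would end elsewhere — order is forced
initial: x=2 y=1 heading=north
1. back(1) → x=2 y=0 heading=north
2. turn(left) → x=2 y=0 heading=west
uniquely the one of 16 2-step routes that fits.

back(1), turn(left)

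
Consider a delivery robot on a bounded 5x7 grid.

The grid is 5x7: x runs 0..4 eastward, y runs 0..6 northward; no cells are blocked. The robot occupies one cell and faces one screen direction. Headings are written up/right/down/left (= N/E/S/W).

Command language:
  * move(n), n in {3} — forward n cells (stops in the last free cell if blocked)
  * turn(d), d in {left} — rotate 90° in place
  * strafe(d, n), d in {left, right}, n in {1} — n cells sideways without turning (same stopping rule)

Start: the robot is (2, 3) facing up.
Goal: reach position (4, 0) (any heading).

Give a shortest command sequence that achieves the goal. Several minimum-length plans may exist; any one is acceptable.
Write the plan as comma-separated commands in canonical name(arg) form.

from: (2, 3) facing up
step 1 (strafe(right, 1)): (3, 3) facing up
step 2 (strafe(right, 1)): (4, 3) facing up
step 3 (turn(left)): (4, 3) facing left
step 4 (turn(left)): (4, 3) facing down
step 5 (move(3)): (4, 0) facing down
nothing shorter than 5 reaches the goal.

strafe(right, 1), strafe(right, 1), turn(left), turn(left), move(3)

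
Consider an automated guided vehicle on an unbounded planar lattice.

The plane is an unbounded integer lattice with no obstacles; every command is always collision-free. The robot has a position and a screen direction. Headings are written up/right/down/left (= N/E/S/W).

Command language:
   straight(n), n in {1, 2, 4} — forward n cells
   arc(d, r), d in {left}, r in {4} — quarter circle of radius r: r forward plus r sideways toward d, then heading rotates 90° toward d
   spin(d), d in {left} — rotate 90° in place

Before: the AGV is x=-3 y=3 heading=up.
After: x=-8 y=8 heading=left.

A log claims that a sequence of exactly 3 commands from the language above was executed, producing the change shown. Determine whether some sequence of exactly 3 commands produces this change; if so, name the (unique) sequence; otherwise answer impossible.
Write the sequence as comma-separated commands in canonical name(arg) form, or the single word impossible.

straight(1), arc(left, 4), straight(1)

key: position moved to (-8,8) AND the heading swung to W — translation plus rotation needed
initial: x=-3 y=3 heading=up
[1] after straight(1): x=-3 y=4 heading=up
[2] after arc(left, 4): x=-7 y=8 heading=left
[3] after straight(1): x=-8 y=8 heading=left
all 125 alternatives checked — unique.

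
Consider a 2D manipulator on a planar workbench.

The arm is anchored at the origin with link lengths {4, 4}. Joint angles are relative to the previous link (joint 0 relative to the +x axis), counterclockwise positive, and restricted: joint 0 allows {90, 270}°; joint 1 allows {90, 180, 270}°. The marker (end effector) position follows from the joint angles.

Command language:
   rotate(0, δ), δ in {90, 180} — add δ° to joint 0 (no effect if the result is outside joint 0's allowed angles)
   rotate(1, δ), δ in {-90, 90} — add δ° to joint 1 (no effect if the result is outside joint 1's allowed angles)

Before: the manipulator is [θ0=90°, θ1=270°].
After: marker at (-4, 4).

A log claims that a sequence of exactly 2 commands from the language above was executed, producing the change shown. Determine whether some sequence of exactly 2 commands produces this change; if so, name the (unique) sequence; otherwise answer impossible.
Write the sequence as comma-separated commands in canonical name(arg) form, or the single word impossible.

start: [θ0=90°, θ1=270°]
[1] after rotate(1, -90): [θ0=90°, θ1=180°]
[2] after rotate(1, -90): [θ0=90°, θ1=90°]
uniquely the one of 16 2-step routes that fits.

rotate(1, -90), rotate(1, -90)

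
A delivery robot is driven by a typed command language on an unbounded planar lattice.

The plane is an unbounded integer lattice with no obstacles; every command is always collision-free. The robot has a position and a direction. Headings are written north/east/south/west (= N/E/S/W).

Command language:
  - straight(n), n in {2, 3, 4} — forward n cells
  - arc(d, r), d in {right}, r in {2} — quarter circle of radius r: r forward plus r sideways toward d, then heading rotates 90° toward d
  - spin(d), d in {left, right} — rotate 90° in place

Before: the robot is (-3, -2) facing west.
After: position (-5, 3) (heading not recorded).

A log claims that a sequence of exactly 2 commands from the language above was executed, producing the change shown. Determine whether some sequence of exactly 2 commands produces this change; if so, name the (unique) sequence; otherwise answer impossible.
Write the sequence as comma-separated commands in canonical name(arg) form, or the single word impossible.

arc(right, 2), straight(3)

key: order matters: swapping arc(right, 2) and straight(3) lands elsewhere
t0: (-3, -2) facing west
t=1 arc(right, 2) ⇒ (-5, 0) facing north
t=2 straight(3) ⇒ (-5, 3) facing north
no other 2-command option fits: unique.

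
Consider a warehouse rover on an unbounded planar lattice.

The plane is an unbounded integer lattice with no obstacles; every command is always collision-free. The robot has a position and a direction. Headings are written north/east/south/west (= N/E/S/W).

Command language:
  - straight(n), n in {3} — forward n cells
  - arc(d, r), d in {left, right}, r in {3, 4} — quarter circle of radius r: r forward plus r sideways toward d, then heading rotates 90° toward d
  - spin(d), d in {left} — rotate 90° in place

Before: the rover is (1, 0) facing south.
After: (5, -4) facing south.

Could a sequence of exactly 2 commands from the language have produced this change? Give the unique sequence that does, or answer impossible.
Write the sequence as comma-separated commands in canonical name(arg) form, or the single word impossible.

spin(left), arc(right, 4)

key: order matters: swapping spin(left) and arc(right, 4) lands elsewhere
initial: (1, 0) facing south
[1] after spin(left): (1, 0) facing east
[2] after arc(right, 4): (5, -4) facing south
no rival 2-sequence matches.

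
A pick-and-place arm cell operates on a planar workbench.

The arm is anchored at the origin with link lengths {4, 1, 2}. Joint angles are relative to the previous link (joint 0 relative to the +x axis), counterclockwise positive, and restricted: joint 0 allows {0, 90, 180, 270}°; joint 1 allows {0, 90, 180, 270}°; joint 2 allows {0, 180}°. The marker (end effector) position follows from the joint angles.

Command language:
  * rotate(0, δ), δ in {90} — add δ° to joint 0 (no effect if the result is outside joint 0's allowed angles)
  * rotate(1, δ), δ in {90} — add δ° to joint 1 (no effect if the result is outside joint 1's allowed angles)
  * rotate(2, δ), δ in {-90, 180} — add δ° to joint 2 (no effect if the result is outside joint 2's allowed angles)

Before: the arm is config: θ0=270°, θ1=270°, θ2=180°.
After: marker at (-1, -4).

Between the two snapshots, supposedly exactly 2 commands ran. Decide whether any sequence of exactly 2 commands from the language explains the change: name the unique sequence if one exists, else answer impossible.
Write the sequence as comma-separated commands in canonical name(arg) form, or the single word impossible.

t0: config: θ0=270°, θ1=270°, θ2=180°
t=1 rotate(1, 90) ⇒ config: θ0=270°, θ1=0°, θ2=180°
t=2 rotate(1, 90) ⇒ config: θ0=270°, θ1=90°, θ2=180°
no other 2-command option fits: unique.

rotate(1, 90), rotate(1, 90)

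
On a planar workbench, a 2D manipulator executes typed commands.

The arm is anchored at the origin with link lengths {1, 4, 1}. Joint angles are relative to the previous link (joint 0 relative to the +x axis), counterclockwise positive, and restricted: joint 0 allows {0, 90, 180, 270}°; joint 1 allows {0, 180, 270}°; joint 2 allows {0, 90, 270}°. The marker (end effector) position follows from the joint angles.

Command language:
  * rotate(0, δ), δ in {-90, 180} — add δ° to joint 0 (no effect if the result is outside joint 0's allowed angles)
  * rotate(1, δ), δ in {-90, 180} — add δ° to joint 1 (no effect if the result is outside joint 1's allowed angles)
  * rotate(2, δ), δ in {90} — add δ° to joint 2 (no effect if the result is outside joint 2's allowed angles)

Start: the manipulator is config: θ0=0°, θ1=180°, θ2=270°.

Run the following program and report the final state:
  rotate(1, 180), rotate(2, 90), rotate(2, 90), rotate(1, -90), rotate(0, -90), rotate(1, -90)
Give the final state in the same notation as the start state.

config: θ0=270°, θ1=180°, θ2=90°

start: config: θ0=0°, θ1=180°, θ2=270°
t=1 rotate(1, 180) ⇒ config: θ0=0°, θ1=0°, θ2=270°
t=2 rotate(2, 90) ⇒ config: θ0=0°, θ1=0°, θ2=0°
t=3 rotate(2, 90) ⇒ config: θ0=0°, θ1=0°, θ2=90°
t=4 rotate(1, -90) ⇒ config: θ0=0°, θ1=270°, θ2=90°
t=5 rotate(0, -90) ⇒ config: θ0=270°, θ1=270°, θ2=90°
t=6 rotate(1, -90) ⇒ config: θ0=270°, θ1=180°, θ2=90°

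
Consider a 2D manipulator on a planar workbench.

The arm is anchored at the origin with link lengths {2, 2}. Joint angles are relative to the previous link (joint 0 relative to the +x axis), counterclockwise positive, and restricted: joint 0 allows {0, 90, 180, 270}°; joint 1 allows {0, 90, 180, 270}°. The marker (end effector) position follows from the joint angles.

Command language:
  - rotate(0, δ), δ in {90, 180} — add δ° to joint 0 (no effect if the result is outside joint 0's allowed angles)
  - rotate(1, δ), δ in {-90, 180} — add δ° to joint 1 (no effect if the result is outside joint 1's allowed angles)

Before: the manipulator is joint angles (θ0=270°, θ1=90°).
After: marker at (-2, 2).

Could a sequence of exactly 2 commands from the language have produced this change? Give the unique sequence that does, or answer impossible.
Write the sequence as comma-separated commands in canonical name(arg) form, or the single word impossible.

from: joint angles (θ0=270°, θ1=90°)
1. rotate(0, 90) → joint angles (θ0=0°, θ1=90°)
2. rotate(0, 90) → joint angles (θ0=90°, θ1=90°)
no rival 2-sequence matches.

rotate(0, 90), rotate(0, 90)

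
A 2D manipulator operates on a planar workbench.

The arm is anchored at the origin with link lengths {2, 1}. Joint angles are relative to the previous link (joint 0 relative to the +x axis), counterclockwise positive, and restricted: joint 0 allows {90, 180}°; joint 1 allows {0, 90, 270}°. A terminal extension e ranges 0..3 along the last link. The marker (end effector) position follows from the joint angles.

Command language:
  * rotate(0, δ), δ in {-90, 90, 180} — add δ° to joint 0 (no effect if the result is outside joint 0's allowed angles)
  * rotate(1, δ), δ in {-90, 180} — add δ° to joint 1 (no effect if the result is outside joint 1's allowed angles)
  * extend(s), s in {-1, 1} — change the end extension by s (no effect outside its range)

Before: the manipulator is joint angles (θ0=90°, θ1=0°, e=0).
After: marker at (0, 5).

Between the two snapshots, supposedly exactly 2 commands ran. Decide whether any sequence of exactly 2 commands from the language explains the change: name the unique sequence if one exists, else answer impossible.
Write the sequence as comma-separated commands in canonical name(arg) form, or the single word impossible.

extend(1), extend(1)

t0: joint angles (θ0=90°, θ1=0°, e=0)
t=1 extend(1) ⇒ joint angles (θ0=90°, θ1=0°, e=1)
t=2 extend(1) ⇒ joint angles (θ0=90°, θ1=0°, e=2)
no other 2-command option fits: unique.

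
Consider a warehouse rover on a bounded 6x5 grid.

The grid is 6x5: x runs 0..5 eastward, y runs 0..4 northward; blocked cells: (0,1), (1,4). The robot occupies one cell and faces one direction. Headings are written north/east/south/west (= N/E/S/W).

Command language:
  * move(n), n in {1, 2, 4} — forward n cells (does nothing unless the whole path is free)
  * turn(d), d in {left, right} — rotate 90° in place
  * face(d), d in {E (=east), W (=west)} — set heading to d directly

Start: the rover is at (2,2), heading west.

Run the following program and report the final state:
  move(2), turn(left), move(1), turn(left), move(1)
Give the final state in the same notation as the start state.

start: at (2,2), heading west
step 1 (move(2)): at (0,2), heading west
step 2 (turn(left)): at (0,2), heading south
step 3 (move(1)): at (0,2), heading south
step 4 (turn(left)): at (0,2), heading east
step 5 (move(1)): at (1,2), heading east

at (1,2), heading east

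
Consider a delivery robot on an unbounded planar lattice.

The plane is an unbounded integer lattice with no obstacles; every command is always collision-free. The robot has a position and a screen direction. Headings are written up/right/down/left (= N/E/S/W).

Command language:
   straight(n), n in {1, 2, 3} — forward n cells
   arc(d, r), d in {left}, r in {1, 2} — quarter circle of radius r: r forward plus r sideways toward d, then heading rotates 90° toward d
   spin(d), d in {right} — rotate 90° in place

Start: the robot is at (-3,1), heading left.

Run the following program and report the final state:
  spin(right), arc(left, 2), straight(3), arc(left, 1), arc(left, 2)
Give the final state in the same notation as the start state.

begin: at (-3,1), heading left
1. spin(right) → at (-3,1), heading up
2. arc(left, 2) → at (-5,3), heading left
3. straight(3) → at (-8,3), heading left
4. arc(left, 1) → at (-9,2), heading down
5. arc(left, 2) → at (-7,0), heading right

at (-7,0), heading right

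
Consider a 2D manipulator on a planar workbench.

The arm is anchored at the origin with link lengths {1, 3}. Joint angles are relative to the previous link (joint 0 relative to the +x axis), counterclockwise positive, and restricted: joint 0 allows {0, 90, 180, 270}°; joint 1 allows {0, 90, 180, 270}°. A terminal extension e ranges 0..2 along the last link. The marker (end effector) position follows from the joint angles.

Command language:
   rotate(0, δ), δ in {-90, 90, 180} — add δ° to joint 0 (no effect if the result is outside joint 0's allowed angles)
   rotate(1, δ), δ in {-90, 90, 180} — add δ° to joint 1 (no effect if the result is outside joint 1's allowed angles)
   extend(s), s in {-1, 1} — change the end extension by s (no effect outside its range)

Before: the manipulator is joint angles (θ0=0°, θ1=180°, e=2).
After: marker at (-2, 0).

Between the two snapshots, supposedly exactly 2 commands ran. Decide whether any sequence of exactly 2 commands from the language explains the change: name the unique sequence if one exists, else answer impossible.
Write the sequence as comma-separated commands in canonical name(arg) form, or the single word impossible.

extend(-1), extend(-1)

t0: joint angles (θ0=0°, θ1=180°, e=2)
step 1 (extend(-1)): joint angles (θ0=0°, θ1=180°, e=1)
step 2 (extend(-1)): joint angles (θ0=0°, θ1=180°, e=0)
no rival 2-sequence matches.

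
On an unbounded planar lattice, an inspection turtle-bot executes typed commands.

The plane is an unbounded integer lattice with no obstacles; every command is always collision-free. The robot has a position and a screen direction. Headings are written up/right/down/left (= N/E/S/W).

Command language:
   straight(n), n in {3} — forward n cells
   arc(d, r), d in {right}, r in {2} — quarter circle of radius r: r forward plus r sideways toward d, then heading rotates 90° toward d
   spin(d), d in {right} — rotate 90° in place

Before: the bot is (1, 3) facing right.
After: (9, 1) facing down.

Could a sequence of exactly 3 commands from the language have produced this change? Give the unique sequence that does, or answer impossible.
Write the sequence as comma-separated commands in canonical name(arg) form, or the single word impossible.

straight(3), straight(3), arc(right, 2)

key: position moved to (9,1) AND the heading swung to S — translation plus rotation needed
t0: (1, 3) facing right
step 1 (straight(3)): (4, 3) facing right
step 2 (straight(3)): (7, 3) facing right
step 3 (arc(right, 2)): (9, 1) facing down
no other 3-command option fits: unique.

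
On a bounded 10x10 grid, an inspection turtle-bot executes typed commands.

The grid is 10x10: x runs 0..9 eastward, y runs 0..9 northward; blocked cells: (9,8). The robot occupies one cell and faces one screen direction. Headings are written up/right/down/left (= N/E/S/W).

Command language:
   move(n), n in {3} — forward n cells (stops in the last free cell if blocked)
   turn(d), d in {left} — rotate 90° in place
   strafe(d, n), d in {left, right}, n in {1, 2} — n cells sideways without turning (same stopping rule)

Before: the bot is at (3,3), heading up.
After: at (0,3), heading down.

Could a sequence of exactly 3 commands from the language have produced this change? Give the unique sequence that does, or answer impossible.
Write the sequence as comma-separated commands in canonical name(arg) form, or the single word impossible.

key: position moved to (0,3) AND the heading swung to S — translation plus rotation needed
t0: at (3,3), heading up
t=1 turn(left) ⇒ at (3,3), heading left
t=2 move(3) ⇒ at (0,3), heading left
t=3 turn(left) ⇒ at (0,3), heading down
all 216 alternatives checked — unique.

turn(left), move(3), turn(left)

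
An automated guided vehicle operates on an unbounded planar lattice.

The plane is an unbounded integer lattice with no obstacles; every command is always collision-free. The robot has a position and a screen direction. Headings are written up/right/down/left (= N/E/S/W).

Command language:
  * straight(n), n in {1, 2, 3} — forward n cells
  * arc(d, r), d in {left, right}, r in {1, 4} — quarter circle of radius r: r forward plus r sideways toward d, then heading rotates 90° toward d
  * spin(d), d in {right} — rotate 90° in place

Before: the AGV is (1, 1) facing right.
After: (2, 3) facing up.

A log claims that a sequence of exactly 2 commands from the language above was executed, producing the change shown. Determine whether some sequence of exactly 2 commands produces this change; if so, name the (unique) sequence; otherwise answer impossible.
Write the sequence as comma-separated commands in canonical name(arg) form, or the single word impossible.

key: position moved to (2,3) AND the heading swung to N — translation plus rotation needed
start: (1, 1) facing right
step 1 (arc(left, 1)): (2, 2) facing up
step 2 (straight(1)): (2, 3) facing up
all 64 alternatives checked — unique.

arc(left, 1), straight(1)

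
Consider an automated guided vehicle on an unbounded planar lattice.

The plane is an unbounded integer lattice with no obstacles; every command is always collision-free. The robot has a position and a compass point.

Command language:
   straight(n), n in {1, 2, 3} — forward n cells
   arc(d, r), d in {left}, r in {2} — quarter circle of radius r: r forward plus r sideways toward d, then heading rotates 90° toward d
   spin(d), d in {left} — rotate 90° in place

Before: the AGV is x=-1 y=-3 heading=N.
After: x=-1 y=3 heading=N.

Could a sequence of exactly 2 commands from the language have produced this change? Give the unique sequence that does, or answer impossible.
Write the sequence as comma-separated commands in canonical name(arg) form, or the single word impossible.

straight(3), straight(3)

key: still facing N at the end — nothing in the sequence rotates
from: x=-1 y=-3 heading=N
step 1 (straight(3)): x=-1 y=0 heading=N
step 2 (straight(3)): x=-1 y=3 heading=N
no other 2-command option fits: unique.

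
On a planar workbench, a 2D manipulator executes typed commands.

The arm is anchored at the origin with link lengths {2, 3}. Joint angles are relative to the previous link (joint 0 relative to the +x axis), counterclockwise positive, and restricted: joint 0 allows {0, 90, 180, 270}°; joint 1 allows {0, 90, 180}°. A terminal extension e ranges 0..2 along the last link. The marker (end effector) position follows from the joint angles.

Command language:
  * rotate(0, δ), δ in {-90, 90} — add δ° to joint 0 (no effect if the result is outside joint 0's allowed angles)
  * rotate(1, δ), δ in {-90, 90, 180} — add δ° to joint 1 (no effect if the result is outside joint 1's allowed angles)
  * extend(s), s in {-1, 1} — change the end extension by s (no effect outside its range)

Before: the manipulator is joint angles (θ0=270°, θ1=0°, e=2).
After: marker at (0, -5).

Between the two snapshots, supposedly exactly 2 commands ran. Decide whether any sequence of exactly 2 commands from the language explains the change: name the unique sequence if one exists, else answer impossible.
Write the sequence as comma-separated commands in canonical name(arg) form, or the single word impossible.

begin: joint angles (θ0=270°, θ1=0°, e=2)
[1] after extend(-1): joint angles (θ0=270°, θ1=0°, e=1)
[2] after extend(-1): joint angles (θ0=270°, θ1=0°, e=0)
uniquely the one of 49 2-step routes that fits.

extend(-1), extend(-1)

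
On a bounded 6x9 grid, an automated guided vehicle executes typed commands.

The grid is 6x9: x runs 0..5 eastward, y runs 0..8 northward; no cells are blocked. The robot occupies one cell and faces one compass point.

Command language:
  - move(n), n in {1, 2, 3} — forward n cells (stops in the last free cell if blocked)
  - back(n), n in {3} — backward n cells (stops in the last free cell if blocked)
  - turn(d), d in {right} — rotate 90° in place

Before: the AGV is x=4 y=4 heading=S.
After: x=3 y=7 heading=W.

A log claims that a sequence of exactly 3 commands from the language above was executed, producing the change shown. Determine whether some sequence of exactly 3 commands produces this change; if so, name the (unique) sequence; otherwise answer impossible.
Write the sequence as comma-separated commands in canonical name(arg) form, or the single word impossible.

back(3), turn(right), move(1)

key: order matters: swapping back(3) and move(1) lands elsewhere
begin: x=4 y=4 heading=S
1. back(3) → x=4 y=7 heading=S
2. turn(right) → x=4 y=7 heading=W
3. move(1) → x=3 y=7 heading=W
all 125 alternatives checked — unique.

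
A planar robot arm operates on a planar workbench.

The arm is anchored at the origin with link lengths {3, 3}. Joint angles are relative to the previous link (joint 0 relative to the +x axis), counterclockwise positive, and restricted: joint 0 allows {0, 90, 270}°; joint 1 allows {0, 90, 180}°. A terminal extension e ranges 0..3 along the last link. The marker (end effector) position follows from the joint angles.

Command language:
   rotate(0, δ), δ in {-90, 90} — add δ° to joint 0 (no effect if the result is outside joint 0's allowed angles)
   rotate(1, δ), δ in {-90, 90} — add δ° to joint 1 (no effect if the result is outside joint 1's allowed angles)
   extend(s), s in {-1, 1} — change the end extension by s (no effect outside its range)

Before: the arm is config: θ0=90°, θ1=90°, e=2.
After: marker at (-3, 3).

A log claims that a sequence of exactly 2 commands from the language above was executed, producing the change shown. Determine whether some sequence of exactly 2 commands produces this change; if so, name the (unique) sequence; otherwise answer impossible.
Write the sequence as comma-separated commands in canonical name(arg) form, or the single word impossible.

t0: config: θ0=90°, θ1=90°, e=2
t=1 extend(-1) ⇒ config: θ0=90°, θ1=90°, e=1
t=2 extend(-1) ⇒ config: θ0=90°, θ1=90°, e=0
uniquely the one of 36 2-step routes that fits.

extend(-1), extend(-1)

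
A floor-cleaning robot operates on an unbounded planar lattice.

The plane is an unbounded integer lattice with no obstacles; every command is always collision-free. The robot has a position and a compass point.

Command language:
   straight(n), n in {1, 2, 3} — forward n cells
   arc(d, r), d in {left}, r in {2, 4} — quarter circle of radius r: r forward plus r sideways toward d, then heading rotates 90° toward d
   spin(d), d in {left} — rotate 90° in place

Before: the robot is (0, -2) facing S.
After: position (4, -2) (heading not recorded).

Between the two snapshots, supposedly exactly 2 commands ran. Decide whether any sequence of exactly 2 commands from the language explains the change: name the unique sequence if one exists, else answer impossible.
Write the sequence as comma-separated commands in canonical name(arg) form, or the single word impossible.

from: (0, -2) facing S
[1] after arc(left, 2): (2, -4) facing E
[2] after arc(left, 2): (4, -2) facing N
all 36 alternatives checked — unique.

arc(left, 2), arc(left, 2)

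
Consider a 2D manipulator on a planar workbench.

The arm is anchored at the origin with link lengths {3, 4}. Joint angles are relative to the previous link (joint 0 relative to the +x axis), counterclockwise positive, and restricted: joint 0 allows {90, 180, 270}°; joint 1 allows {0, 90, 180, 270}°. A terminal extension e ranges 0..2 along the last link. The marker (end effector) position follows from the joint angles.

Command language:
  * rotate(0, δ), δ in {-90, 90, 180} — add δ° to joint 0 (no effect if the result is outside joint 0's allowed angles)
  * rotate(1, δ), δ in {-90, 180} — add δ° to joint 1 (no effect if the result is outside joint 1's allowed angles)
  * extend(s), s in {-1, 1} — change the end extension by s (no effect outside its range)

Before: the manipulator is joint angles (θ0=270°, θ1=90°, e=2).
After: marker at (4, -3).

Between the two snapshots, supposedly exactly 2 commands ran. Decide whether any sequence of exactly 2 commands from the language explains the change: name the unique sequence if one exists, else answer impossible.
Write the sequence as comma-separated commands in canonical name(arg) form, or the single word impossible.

extend(-1), extend(-1)

initial: joint angles (θ0=270°, θ1=90°, e=2)
[1] after extend(-1): joint angles (θ0=270°, θ1=90°, e=1)
[2] after extend(-1): joint angles (θ0=270°, θ1=90°, e=0)
no rival 2-sequence matches.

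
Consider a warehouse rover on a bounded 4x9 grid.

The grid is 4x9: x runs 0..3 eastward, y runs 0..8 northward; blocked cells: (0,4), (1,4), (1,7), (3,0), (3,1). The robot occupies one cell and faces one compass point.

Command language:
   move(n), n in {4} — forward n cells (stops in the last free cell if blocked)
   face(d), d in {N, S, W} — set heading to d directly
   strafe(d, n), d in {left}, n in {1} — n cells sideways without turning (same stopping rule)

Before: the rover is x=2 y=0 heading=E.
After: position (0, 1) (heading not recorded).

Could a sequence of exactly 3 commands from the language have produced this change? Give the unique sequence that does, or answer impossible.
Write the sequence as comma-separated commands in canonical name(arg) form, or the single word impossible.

key: move(4) runs into the grid edge before its full distance
t0: x=2 y=0 heading=E
step 1 (strafe(left, 1)): x=2 y=1 heading=E
step 2 (face(W)): x=2 y=1 heading=W
step 3 (move(4)): x=0 y=1 heading=W
no other 3-command option fits: unique.

strafe(left, 1), face(W), move(4)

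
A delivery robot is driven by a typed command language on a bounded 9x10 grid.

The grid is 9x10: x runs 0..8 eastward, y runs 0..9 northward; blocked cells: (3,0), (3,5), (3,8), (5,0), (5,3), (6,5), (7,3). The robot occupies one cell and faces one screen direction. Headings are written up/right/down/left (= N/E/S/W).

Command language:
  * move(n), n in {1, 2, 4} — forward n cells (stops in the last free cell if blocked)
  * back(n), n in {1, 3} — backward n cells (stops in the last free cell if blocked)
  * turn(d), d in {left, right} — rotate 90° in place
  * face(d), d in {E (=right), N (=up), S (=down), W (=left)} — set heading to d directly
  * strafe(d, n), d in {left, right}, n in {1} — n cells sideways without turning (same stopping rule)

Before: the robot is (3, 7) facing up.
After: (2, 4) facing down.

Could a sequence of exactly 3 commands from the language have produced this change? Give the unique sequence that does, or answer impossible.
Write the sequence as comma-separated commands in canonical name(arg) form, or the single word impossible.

strafe(left, 1), back(3), face(S)

key: cell and facing (now S) both changed — the 3 commands mix motion and turning
initial: (3, 7) facing up
1. strafe(left, 1) → (2, 7) facing up
2. back(3) → (2, 4) facing up
3. face(S) → (2, 4) facing down
no other 3-command option fits: unique.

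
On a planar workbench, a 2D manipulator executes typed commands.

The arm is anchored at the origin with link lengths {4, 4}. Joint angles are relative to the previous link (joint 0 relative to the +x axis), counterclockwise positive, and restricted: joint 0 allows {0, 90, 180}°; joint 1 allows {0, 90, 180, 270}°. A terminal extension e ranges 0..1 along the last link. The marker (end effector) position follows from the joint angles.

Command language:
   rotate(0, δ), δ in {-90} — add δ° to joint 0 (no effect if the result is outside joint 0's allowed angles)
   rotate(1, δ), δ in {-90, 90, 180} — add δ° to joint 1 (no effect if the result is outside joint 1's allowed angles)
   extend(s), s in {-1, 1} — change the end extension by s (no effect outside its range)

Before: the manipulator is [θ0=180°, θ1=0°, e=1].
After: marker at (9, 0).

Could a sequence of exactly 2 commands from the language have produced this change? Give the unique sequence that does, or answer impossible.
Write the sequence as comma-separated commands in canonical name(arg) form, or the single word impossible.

start: [θ0=180°, θ1=0°, e=1]
[1] after rotate(0, -90): [θ0=90°, θ1=0°, e=1]
[2] after rotate(0, -90): [θ0=0°, θ1=0°, e=1]
no rival 2-sequence matches.

rotate(0, -90), rotate(0, -90)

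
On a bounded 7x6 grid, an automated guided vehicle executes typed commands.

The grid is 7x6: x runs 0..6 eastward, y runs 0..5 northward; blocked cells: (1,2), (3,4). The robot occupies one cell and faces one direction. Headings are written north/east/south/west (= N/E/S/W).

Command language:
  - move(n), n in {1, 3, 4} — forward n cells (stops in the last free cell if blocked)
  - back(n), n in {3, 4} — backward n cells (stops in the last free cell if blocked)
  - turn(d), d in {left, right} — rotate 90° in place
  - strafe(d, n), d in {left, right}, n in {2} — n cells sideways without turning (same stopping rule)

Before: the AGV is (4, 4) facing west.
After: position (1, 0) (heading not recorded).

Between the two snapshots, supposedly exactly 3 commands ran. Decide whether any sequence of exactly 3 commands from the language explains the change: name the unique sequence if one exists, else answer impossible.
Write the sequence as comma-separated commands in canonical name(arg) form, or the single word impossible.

key: running move(3) before strafe(left, 2) would end elsewhere — order is forced
t0: (4, 4) facing west
t=1 strafe(left, 2) ⇒ (4, 2) facing west
t=2 strafe(left, 2) ⇒ (4, 0) facing west
t=3 move(3) ⇒ (1, 0) facing west
no rival 3-sequence matches.

strafe(left, 2), strafe(left, 2), move(3)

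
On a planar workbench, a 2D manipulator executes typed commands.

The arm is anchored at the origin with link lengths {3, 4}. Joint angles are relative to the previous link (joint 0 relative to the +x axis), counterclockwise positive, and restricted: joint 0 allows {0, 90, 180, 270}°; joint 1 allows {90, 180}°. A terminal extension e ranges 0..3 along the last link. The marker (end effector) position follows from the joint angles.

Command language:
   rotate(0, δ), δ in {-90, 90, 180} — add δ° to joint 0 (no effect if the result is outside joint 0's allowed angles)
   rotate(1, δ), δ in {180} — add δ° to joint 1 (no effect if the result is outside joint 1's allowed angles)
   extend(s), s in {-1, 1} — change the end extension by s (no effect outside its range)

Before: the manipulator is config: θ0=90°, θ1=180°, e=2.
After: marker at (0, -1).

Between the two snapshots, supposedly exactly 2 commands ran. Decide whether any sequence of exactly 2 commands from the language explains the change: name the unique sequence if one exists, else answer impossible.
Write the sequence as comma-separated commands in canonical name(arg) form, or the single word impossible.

t0: config: θ0=90°, θ1=180°, e=2
t=1 extend(-1) ⇒ config: θ0=90°, θ1=180°, e=1
t=2 extend(-1) ⇒ config: θ0=90°, θ1=180°, e=0
no other 2-command option fits: unique.

extend(-1), extend(-1)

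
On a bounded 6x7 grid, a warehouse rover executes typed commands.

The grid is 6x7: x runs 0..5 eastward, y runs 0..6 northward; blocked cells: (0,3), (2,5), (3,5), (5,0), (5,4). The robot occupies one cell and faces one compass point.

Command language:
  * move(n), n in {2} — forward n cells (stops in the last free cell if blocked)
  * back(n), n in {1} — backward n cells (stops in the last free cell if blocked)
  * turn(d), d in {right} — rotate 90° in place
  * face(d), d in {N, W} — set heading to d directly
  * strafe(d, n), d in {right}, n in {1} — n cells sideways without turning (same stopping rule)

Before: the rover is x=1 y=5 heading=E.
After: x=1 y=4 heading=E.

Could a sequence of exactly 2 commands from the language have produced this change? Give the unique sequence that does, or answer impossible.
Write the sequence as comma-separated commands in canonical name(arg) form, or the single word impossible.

key: move(2) is stopped early by the blocked cell at (2,5)
t0: x=1 y=5 heading=E
step 1 (move(2)): x=1 y=5 heading=E
step 2 (strafe(right, 1)): x=1 y=4 heading=E
uniquely the one of 36 2-step routes that fits.

move(2), strafe(right, 1)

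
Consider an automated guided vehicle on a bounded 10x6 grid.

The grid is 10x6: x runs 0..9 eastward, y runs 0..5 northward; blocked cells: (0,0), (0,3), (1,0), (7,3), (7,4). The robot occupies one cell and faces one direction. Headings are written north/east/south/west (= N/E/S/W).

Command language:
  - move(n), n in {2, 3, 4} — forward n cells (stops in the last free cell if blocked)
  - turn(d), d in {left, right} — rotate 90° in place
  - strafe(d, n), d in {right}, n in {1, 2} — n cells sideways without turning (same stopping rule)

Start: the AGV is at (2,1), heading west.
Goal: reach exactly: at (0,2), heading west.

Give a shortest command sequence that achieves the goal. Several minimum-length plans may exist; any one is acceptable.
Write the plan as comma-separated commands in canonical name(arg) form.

initial: at (2,1), heading west
1. move(3) → at (0,1), heading west
2. strafe(right, 2) → at (0,2), heading west
minimal: 2 command(s), checked below 2.

move(3), strafe(right, 2)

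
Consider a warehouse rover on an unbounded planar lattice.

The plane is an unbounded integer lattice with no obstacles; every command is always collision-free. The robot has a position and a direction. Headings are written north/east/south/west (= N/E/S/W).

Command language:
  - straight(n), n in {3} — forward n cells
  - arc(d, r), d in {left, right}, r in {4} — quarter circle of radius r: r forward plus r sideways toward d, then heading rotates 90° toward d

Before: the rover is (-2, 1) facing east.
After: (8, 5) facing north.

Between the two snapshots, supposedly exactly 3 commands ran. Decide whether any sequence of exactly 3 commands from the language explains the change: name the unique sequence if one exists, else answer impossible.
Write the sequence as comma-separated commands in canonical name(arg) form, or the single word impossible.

straight(3), straight(3), arc(left, 4)

key: position moved to (8,5) AND the heading swung to N — translation plus rotation needed
start: (-2, 1) facing east
[1] after straight(3): (1, 1) facing east
[2] after straight(3): (4, 1) facing east
[3] after arc(left, 4): (8, 5) facing north
no other 3-command option fits: unique.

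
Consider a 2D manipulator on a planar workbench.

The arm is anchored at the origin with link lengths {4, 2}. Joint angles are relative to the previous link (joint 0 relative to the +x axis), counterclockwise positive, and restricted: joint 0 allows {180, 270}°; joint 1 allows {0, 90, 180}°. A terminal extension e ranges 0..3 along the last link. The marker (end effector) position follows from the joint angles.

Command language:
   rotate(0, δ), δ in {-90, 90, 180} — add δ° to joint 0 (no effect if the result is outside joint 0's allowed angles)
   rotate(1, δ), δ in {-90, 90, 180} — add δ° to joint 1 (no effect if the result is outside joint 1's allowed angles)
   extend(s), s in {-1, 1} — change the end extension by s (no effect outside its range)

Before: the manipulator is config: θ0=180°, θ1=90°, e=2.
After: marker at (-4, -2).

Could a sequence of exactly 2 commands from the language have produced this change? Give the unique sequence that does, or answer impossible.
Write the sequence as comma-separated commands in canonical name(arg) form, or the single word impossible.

extend(-1), extend(-1)

from: config: θ0=180°, θ1=90°, e=2
1. extend(-1) → config: θ0=180°, θ1=90°, e=1
2. extend(-1) → config: θ0=180°, θ1=90°, e=0
uniquely the one of 64 2-step routes that fits.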